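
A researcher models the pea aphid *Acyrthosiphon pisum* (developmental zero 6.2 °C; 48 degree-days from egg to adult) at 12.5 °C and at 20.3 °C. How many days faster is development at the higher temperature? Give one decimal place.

At 12.5 °C: 48 / (12.5 − 6.2) = 48 / 6.3 = 7.619 d.
At 20.3 °C: 48 / (20.3 − 6.2) = 48 / 14.1 = 3.404 d.
Difference = |7.619 − 3.404| = 4.215 ≈ 4.2 days.

4.2 days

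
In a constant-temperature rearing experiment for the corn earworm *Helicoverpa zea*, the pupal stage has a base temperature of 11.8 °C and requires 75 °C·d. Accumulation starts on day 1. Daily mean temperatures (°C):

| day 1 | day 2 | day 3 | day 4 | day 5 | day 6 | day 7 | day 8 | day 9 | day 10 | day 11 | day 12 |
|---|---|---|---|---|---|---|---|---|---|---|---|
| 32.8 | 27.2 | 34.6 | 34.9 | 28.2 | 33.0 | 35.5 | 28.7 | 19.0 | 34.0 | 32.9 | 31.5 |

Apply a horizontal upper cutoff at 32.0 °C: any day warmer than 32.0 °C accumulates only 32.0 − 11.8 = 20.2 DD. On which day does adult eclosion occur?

day 4

Daily DD above 11.8 °C (capped at 20.2): 20.2, 15.4, 20.2, 20.2, 16.4, 20.2, 20.2, 16.9, 7.2, 20.2, 20.2, 19.7.
Cumulative: 20.2, 35.6, 55.8, 76.0, 92.4, 112.6, 132.8, 149.7, 156.9, 177.1, 197.3, 217.0.
The total first reaches 75 DD on day 4.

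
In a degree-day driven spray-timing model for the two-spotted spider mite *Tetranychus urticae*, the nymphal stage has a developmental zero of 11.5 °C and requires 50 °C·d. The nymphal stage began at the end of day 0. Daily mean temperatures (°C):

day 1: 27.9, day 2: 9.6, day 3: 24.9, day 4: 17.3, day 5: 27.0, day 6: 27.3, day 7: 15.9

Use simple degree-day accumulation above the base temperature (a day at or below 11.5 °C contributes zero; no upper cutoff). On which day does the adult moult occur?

Daily DD above 11.5 °C: 16.4, 0.0, 13.4, 5.8, 15.5, 15.8, 4.4.
Cumulative: 16.4, 16.4, 29.8, 35.6, 51.1, 66.9, 71.3.
The total first reaches 50 DD on day 5.

day 5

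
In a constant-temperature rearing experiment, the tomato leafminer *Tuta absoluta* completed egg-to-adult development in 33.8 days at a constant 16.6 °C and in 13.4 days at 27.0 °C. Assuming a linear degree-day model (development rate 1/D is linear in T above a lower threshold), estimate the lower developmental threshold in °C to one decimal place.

Equal thermal constants: D₁(T₁ − T_b) = D₂(T₂ − T_b).
33.8·(16.6 − T_b) = 13.4·(27.0 − T_b)
T_b = (33.8·16.6 − 13.4·27.0) / (33.8 − 13.4) = 199.28 / 20.4 = 9.769 °C ≈ 9.8 °C.

9.8 °C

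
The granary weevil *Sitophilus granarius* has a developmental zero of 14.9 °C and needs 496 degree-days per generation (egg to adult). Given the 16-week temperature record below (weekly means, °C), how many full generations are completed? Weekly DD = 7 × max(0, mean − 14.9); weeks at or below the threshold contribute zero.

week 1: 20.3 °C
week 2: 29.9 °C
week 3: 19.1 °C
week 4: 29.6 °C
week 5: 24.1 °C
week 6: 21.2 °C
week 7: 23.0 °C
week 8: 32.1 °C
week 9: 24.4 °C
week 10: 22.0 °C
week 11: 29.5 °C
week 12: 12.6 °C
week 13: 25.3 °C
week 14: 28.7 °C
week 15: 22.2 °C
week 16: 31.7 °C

2 generations

Weekly DD (7 × max(0, T̄ − 14.9)): 37.8, 105.0, 29.4, 102.9, 64.4, 44.1, 56.7, 120.4, 66.5, 49.7, 102.2, 0.0, 72.8, 96.6, 51.1, 117.6.
Season total = 1117.2 DD.
Complete generations = ⌊1117.2 / 496⌋ = 2.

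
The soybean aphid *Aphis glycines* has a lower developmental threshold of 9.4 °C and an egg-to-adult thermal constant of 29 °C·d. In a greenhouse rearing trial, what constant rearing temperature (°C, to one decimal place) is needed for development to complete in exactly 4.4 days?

Required daily accumulation = 29 / 4.4 = 6.591 DD/day.
T = T_base + 6.591 = 9.4 + 6.591 = 15.991 ≈ 16.0 °C.

16.0 °C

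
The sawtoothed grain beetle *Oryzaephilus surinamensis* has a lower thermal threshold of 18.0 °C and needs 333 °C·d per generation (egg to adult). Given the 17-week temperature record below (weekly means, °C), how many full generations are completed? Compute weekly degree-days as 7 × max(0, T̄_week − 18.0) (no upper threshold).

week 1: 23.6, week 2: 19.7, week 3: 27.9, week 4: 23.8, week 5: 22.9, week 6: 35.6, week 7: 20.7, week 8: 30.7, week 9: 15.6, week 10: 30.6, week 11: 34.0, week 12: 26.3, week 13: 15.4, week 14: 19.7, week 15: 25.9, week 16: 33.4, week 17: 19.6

2 generations

Weekly DD (7 × max(0, T̄ − 18.0)): 39.2, 11.9, 69.3, 40.6, 34.3, 123.2, 18.9, 88.9, 0.0, 88.2, 112.0, 58.1, 0.0, 11.9, 55.3, 107.8, 11.2.
Season total = 870.8 DD.
Complete generations = ⌊870.8 / 333⌋ = 2.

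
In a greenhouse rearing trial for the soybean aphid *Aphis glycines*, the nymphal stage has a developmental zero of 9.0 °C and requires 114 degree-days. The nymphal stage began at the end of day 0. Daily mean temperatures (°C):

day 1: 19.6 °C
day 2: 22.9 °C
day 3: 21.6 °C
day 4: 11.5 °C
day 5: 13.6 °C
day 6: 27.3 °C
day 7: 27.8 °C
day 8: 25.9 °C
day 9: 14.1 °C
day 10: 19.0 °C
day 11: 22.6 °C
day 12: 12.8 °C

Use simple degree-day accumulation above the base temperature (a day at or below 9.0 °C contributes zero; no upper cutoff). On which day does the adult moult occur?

Daily DD above 9.0 °C: 10.6, 13.9, 12.6, 2.5, 4.6, 18.3, 18.8, 16.9, 5.1, 10.0, 13.6, 3.8.
Cumulative: 10.6, 24.5, 37.1, 39.6, 44.2, 62.5, 81.3, 98.2, 103.3, 113.3, 126.9, 130.7.
The total first reaches 114 DD on day 11.

day 11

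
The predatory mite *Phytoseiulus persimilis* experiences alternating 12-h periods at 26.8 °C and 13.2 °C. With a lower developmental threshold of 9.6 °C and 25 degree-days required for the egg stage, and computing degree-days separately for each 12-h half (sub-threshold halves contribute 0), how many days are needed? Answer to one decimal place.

Day half: max(0, 26.8 − 9.6) × 0.5 = 17.2 × 0.5 = 8.60 DD.
Night half: max(0, 13.2 − 9.6) × 0.5 = 3.6 × 0.5 = 1.80 DD.
Per 24 h: 10.40 DD/day.
Duration = 25 / 10.40 = 2.404 ≈ 2.4 days.

2.4 days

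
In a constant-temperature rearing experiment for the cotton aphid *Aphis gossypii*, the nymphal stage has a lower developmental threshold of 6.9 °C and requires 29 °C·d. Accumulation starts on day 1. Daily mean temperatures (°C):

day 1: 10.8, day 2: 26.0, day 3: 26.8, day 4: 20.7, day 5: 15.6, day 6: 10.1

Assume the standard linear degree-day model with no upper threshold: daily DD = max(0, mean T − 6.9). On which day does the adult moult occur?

Daily DD above 6.9 °C: 3.9, 19.1, 19.9, 13.8, 8.7, 3.2.
Cumulative: 3.9, 23.0, 42.9, 56.7, 65.4, 68.6.
The total first reaches 29 DD on day 3.

day 3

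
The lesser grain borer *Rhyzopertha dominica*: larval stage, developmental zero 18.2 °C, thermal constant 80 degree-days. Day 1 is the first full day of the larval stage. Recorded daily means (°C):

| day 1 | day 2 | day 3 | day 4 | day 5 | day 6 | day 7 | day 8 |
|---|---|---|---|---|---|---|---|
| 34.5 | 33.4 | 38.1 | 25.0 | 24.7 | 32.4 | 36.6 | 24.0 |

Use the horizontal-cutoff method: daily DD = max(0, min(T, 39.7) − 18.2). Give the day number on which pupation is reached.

day 7

Daily DD above 18.2 °C (capped at 21.5): 16.3, 15.2, 19.9, 6.8, 6.5, 14.2, 18.4, 5.8.
Cumulative: 16.3, 31.5, 51.4, 58.2, 64.7, 78.9, 97.3, 103.1.
The total first reaches 80 DD on day 7.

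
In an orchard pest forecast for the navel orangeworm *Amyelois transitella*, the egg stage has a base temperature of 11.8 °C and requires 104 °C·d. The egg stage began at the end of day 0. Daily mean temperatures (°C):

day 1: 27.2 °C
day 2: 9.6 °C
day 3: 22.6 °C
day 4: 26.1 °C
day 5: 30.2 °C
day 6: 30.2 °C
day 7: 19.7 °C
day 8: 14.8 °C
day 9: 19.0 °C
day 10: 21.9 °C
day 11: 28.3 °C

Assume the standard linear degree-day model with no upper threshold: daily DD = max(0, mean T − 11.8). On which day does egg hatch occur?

day 10

Daily DD above 11.8 °C: 15.4, 0.0, 10.8, 14.3, 18.4, 18.4, 7.9, 3.0, 7.2, 10.1, 16.5.
Cumulative: 15.4, 15.4, 26.2, 40.5, 58.9, 77.3, 85.2, 88.2, 95.4, 105.5, 122.0.
The total first reaches 104 DD on day 10.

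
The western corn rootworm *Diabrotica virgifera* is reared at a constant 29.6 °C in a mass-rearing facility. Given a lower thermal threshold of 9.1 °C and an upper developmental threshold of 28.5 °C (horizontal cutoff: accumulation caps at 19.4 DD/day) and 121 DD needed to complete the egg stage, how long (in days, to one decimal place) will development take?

Temperature 29.6 °C exceeds the upper threshold, so daily accumulation caps at 28.5 − 9.1 = 19.4 DD/day.
Duration = 121 / 19.4 = 6.237 ≈ 6.2 days.

6.2 days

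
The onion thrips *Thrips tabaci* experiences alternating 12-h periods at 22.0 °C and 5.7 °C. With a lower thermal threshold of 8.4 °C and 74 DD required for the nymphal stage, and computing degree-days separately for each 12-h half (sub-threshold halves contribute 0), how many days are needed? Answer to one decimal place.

Day half: max(0, 22.0 − 8.4) × 0.5 = 13.6 × 0.5 = 6.80 DD.
Night half: max(0, 5.7 − 8.4) × 0.5 = 0.0 × 0.5 = 0.00 DD.
Per 24 h: 6.80 DD/day.
Duration = 74 / 6.80 = 10.882 ≈ 10.9 days.

10.9 days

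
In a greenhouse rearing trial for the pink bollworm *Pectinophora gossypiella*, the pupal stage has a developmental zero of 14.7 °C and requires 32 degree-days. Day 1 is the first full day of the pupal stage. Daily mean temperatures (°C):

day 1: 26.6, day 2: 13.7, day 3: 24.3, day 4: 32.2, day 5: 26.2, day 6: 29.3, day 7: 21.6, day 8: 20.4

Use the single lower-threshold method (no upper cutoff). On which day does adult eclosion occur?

day 4

Daily DD above 14.7 °C: 11.9, 0.0, 9.6, 17.5, 11.5, 14.6, 6.9, 5.7.
Cumulative: 11.9, 11.9, 21.5, 39.0, 50.5, 65.1, 72.0, 77.7.
The total first reaches 32 DD on day 4.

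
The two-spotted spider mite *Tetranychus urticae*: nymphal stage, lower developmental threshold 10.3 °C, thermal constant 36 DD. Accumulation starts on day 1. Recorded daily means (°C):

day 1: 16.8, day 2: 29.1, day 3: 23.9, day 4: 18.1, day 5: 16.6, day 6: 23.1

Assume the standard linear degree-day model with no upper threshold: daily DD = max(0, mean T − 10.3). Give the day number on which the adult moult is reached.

day 3

Daily DD above 10.3 °C: 6.5, 18.8, 13.6, 7.8, 6.3, 12.8.
Cumulative: 6.5, 25.3, 38.9, 46.7, 53.0, 65.8.
The total first reaches 36 DD on day 3.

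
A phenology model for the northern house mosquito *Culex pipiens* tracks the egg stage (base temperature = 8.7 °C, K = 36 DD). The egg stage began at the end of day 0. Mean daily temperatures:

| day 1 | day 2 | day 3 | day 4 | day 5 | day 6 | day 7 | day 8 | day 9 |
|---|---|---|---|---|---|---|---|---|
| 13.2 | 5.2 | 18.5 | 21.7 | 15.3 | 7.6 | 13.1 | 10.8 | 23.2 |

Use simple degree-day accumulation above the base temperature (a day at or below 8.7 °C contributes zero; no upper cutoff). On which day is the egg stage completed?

Daily DD above 8.7 °C: 4.5, 0.0, 9.8, 13.0, 6.6, 0.0, 4.4, 2.1, 14.5.
Cumulative: 4.5, 4.5, 14.3, 27.3, 33.9, 33.9, 38.3, 40.4, 54.9.
The total first reaches 36 DD on day 7.

day 7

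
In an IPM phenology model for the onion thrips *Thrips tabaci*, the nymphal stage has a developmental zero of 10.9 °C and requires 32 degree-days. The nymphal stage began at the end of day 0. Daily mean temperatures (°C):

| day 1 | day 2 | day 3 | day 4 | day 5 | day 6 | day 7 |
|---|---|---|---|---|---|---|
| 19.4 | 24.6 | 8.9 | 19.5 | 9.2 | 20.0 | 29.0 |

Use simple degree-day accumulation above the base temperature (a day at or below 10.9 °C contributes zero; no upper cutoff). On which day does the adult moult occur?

Daily DD above 10.9 °C: 8.5, 13.7, 0.0, 8.6, 0.0, 9.1, 18.1.
Cumulative: 8.5, 22.2, 22.2, 30.8, 30.8, 39.9, 58.0.
The total first reaches 32 DD on day 6.

day 6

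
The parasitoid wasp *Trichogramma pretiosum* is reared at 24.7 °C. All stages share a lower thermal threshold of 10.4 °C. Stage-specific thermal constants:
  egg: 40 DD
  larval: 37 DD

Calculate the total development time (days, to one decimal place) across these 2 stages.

Daily accumulation at 24.7 °C = 24.7 − 10.4 = 14.3 DD/day.
Total K = 40 + 37 = 77 DD.
Total duration = 77 / 14.3 = 5.385 ≈ 5.4 days.

5.4 days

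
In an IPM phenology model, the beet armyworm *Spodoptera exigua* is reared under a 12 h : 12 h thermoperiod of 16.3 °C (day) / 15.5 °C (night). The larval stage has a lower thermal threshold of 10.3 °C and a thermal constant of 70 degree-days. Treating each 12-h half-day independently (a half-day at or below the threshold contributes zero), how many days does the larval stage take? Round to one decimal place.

12.5 days

Day half: max(0, 16.3 − 10.3) × 0.5 = 6.0 × 0.5 = 3.00 DD.
Night half: max(0, 15.5 − 10.3) × 0.5 = 5.2 × 0.5 = 2.60 DD.
Per 24 h: 5.60 DD/day.
Duration = 70 / 5.60 = 12.500 ≈ 12.5 days.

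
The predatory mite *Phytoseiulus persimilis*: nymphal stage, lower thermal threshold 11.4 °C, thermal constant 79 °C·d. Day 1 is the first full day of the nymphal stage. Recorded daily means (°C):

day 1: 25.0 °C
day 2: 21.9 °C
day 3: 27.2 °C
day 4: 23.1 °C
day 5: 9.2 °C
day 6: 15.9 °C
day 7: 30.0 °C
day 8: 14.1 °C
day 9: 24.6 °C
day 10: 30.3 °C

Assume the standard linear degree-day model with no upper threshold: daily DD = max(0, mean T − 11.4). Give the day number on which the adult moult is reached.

Daily DD above 11.4 °C: 13.6, 10.5, 15.8, 11.7, 0.0, 4.5, 18.6, 2.7, 13.2, 18.9.
Cumulative: 13.6, 24.1, 39.9, 51.6, 51.6, 56.1, 74.7, 77.4, 90.6, 109.5.
The total first reaches 79 DD on day 9.

day 9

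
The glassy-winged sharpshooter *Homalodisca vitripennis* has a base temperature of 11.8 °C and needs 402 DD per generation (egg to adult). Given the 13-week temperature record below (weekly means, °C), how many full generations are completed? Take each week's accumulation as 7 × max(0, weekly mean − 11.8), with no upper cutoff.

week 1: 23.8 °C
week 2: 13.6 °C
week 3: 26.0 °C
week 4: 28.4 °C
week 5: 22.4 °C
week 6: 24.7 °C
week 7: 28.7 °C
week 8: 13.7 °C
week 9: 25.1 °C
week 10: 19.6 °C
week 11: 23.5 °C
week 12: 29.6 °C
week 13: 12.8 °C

Weekly DD (7 × max(0, T̄ − 11.8)): 84.0, 12.6, 99.4, 116.2, 74.2, 90.3, 118.3, 13.3, 93.1, 54.6, 81.9, 124.6, 7.0.
Season total = 969.5 DD.
Complete generations = ⌊969.5 / 402⌋ = 2.

2 generations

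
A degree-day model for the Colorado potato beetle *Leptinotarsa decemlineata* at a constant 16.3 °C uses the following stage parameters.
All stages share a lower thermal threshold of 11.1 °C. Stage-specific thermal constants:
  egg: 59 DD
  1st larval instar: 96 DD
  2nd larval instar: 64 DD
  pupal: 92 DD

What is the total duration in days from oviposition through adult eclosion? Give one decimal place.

59.8 days

Daily accumulation at 16.3 °C = 16.3 − 11.1 = 5.2 DD/day.
Total K = 59 + 96 + 64 + 92 = 311 DD.
Total duration = 311 / 5.2 = 59.808 ≈ 59.8 days.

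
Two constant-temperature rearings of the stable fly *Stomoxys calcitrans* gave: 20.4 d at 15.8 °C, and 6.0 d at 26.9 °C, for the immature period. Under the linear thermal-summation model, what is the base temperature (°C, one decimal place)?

11.2 °C

Linear rate model ⇒ the product D·(T − T_b) is constant across temperatures.
20.4·(15.8 − T_b) = 6.0·(26.9 − T_b)
T_b = (20.4·15.8 − 6.0·26.9) / (20.4 − 6.0) = 160.92 / 14.4 = 11.175 °C ≈ 11.2 °C.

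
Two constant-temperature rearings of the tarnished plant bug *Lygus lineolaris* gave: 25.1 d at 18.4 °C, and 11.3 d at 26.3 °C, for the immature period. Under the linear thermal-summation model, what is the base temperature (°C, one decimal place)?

Equal thermal constants: D₁(T₁ − T_b) = D₂(T₂ − T_b).
25.1·(18.4 − T_b) = 11.3·(26.3 − T_b)
T_b = (25.1·18.4 − 11.3·26.3) / (25.1 − 11.3) = 164.65 / 13.8 = 11.931 °C ≈ 11.9 °C.

11.9 °C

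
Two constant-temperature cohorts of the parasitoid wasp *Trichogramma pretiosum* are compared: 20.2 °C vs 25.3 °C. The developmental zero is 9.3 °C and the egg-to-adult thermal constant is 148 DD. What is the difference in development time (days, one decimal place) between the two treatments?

4.3 days

At 20.2 °C: 148 / (20.2 − 9.3) = 148 / 10.9 = 13.578 d.
At 25.3 °C: 148 / (25.3 − 9.3) = 148 / 16.0 = 9.250 d.
Difference = |13.578 − 9.250| = 4.328 ≈ 4.3 days.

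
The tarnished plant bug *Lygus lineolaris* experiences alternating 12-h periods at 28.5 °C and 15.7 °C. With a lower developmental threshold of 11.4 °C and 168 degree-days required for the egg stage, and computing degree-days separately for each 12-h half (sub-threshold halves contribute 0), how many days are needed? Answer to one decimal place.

15.7 days

Day half: max(0, 28.5 − 11.4) × 0.5 = 17.1 × 0.5 = 8.55 DD.
Night half: max(0, 15.7 − 11.4) × 0.5 = 4.3 × 0.5 = 2.15 DD.
Per 24 h: 10.70 DD/day.
Duration = 168 / 10.70 = 15.701 ≈ 15.7 days.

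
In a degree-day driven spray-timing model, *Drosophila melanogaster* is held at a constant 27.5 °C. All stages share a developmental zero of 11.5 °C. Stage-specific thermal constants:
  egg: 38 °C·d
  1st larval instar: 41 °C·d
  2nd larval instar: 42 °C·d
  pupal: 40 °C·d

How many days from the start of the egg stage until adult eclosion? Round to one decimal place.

Daily accumulation at 27.5 °C = 27.5 − 11.5 = 16.0 DD/day.
Total K = 38 + 41 + 42 + 40 = 161 DD.
Total duration = 161 / 16.0 = 10.062 ≈ 10.1 days.

10.1 days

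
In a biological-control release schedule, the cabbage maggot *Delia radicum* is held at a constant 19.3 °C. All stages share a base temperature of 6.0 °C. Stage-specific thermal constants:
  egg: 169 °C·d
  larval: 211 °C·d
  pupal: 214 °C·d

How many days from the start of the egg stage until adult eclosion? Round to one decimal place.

Daily accumulation at 19.3 °C = 19.3 − 6.0 = 13.3 DD/day.
Total K = 169 + 211 + 214 = 594 DD.
Total duration = 594 / 13.3 = 44.662 ≈ 44.7 days.

44.7 days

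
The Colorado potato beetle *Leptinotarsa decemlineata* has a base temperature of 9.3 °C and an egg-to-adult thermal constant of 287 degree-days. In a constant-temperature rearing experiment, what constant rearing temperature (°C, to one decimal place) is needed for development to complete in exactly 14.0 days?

Required daily accumulation = 287 / 14.0 = 20.500 DD/day.
T = T_base + 20.500 = 9.3 + 20.500 = 29.800 ≈ 29.8 °C.

29.8 °C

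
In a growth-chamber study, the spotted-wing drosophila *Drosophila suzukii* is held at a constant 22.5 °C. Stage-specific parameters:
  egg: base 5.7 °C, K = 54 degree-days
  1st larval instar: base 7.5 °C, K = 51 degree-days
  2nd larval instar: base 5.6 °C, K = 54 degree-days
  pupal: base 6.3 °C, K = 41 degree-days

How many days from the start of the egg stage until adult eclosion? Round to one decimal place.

egg: 54 / (22.5 − 5.7) = 54 / 16.8 = 3.214 d.
1st larval instar: 51 / (22.5 − 7.5) = 51 / 15.0 = 3.400 d.
2nd larval instar: 54 / (22.5 − 5.6) = 54 / 16.9 = 3.195 d.
pupal: 41 / (22.5 − 6.3) = 41 / 16.2 = 2.531 d.
Sum = 12.340 ≈ 12.3 days.

12.3 days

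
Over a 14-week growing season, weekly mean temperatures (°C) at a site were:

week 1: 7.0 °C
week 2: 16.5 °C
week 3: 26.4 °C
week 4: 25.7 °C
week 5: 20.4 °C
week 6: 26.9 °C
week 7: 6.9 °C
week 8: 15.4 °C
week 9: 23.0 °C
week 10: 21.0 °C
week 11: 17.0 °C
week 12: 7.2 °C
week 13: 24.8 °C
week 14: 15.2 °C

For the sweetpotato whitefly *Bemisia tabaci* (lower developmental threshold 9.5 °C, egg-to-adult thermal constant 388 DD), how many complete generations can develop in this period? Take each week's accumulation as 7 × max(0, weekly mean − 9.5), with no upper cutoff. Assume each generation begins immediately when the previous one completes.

Weekly DD (7 × max(0, T̄ − 9.5)): 0.0, 49.0, 118.3, 113.4, 76.3, 121.8, 0.0, 41.3, 94.5, 80.5, 52.5, 0.0, 107.1, 39.9.
Season total = 894.6 DD.
Complete generations = ⌊894.6 / 388⌋ = 2.

2 generations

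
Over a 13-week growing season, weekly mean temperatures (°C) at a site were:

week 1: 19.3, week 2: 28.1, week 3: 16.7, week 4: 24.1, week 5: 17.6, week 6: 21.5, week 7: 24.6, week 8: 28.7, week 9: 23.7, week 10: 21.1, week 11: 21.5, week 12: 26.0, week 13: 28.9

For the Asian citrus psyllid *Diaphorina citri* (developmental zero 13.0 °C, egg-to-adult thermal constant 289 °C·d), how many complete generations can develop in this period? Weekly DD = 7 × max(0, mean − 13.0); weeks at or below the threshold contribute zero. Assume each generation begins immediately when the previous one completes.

3 generations

Weekly DD (7 × max(0, T̄ − 13.0)): 44.1, 105.7, 25.9, 77.7, 32.2, 59.5, 81.2, 109.9, 74.9, 56.7, 59.5, 91.0, 111.3.
Season total = 929.6 DD.
Complete generations = ⌊929.6 / 289⌋ = 3.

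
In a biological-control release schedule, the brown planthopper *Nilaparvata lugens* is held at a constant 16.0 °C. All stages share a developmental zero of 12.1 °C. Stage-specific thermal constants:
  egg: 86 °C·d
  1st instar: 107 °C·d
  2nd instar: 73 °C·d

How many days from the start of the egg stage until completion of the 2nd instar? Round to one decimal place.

68.2 days

Daily accumulation at 16.0 °C = 16.0 − 12.1 = 3.9 DD/day.
Total K = 86 + 107 + 73 = 266 DD.
Total duration = 266 / 3.9 = 68.205 ≈ 68.2 days.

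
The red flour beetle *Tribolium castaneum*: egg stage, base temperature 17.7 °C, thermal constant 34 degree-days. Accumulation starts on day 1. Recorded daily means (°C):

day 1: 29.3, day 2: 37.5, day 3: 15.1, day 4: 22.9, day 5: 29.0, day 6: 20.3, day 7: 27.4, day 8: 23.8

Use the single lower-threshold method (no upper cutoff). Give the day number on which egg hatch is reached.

day 4

Daily DD above 17.7 °C: 11.6, 19.8, 0.0, 5.2, 11.3, 2.6, 9.7, 6.1.
Cumulative: 11.6, 31.4, 31.4, 36.6, 47.9, 50.5, 60.2, 66.3.
The total first reaches 34 DD on day 4.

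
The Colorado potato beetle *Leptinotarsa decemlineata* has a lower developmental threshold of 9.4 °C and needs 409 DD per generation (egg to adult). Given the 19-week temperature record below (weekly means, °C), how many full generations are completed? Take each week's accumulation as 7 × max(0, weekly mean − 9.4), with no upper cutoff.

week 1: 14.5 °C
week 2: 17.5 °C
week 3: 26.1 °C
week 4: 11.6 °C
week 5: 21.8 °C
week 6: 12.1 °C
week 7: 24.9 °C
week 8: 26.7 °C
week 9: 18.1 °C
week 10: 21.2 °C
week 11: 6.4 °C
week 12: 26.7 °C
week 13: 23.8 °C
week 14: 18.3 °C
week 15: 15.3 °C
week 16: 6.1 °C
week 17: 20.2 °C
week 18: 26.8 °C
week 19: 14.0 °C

3 generations

Weekly DD (7 × max(0, T̄ − 9.4)): 35.7, 56.7, 116.9, 15.4, 86.8, 18.9, 108.5, 121.1, 60.9, 82.6, 0.0, 121.1, 100.8, 62.3, 41.3, 0.0, 75.6, 121.8, 32.2.
Season total = 1258.6 DD.
Complete generations = ⌊1258.6 / 409⌋ = 3.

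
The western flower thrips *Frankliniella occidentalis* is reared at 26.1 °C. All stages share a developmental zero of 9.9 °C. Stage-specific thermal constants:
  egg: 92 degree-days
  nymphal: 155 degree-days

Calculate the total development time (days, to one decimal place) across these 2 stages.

Daily accumulation at 26.1 °C = 26.1 − 9.9 = 16.2 DD/day.
Total K = 92 + 155 = 247 DD.
Total duration = 247 / 16.2 = 15.247 ≈ 15.2 days.

15.2 days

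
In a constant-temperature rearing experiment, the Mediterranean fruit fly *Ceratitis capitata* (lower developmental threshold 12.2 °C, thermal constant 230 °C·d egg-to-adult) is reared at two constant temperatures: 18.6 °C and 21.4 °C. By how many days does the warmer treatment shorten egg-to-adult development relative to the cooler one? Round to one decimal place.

10.9 days

At 18.6 °C: 230 / (18.6 − 12.2) = 230 / 6.4 = 35.937 d.
At 21.4 °C: 230 / (21.4 − 12.2) = 230 / 9.2 = 25.000 d.
Difference = |35.937 − 25.000| = 10.937 ≈ 10.9 days.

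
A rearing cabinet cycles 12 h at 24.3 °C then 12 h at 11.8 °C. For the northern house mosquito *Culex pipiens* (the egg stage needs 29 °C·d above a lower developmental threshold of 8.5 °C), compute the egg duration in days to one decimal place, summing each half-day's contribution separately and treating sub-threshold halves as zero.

3.0 days

Day half: max(0, 24.3 − 8.5) × 0.5 = 15.8 × 0.5 = 7.90 DD.
Night half: max(0, 11.8 − 8.5) × 0.5 = 3.3 × 0.5 = 1.65 DD.
Per 24 h: 9.55 DD/day.
Duration = 29 / 9.55 = 3.037 ≈ 3.0 days.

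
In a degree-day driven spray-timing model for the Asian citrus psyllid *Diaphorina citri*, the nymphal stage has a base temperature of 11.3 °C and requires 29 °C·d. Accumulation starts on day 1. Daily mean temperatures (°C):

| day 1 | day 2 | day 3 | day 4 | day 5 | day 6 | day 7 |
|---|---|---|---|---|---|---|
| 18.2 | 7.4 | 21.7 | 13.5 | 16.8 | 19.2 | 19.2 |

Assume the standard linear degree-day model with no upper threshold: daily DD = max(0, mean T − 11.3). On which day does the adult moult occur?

Daily DD above 11.3 °C: 6.9, 0.0, 10.4, 2.2, 5.5, 7.9, 7.9.
Cumulative: 6.9, 6.9, 17.3, 19.5, 25.0, 32.9, 40.8.
The total first reaches 29 DD on day 6.

day 6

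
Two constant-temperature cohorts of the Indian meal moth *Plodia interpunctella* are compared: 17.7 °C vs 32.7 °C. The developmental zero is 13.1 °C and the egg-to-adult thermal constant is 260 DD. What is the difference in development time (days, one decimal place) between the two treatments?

At 17.7 °C: 260 / (17.7 − 13.1) = 260 / 4.6 = 56.522 d.
At 32.7 °C: 260 / (32.7 − 13.1) = 260 / 19.6 = 13.265 d.
Difference = |56.522 − 13.265| = 43.256 ≈ 43.3 days.

43.3 days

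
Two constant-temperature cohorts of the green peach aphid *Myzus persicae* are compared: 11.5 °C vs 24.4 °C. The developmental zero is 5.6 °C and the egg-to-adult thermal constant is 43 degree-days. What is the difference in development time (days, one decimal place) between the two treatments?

At 11.5 °C: 43 / (11.5 − 5.6) = 43 / 5.9 = 7.288 d.
At 24.4 °C: 43 / (24.4 − 5.6) = 43 / 18.8 = 2.287 d.
Difference = |7.288 − 2.287| = 5.001 ≈ 5.0 days.

5.0 days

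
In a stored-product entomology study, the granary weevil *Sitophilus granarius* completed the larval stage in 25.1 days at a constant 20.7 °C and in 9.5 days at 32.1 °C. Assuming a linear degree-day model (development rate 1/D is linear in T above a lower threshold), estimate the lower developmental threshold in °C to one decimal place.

Linear rate model ⇒ the product D·(T − T_b) is constant across temperatures.
25.1·(20.7 − T_b) = 9.5·(32.1 − T_b)
T_b = (25.1·20.7 − 9.5·32.1) / (25.1 − 9.5) = 214.62 / 15.6 = 13.758 °C ≈ 13.8 °C.

13.8 °C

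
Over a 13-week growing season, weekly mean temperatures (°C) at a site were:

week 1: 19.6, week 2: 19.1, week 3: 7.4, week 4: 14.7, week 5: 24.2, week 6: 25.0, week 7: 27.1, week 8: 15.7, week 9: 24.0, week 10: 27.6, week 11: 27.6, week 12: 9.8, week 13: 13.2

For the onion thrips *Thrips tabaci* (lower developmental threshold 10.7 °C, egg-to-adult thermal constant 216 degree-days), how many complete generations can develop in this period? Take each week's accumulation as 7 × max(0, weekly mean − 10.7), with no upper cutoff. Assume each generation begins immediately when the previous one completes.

3 generations

Weekly DD (7 × max(0, T̄ − 10.7)): 62.3, 58.8, 0.0, 28.0, 94.5, 100.1, 114.8, 35.0, 93.1, 118.3, 118.3, 0.0, 17.5.
Season total = 840.7 DD.
Complete generations = ⌊840.7 / 216⌋ = 3.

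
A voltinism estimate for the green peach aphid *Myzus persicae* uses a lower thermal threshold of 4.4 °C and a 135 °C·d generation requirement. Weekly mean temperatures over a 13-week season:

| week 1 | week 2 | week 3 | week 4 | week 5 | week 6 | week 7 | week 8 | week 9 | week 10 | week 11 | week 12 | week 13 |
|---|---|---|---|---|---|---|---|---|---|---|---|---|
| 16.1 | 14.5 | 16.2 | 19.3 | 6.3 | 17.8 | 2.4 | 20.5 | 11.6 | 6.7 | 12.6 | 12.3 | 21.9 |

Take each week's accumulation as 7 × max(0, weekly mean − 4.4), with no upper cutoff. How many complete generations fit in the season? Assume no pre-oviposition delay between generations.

6 generations

Weekly DD (7 × max(0, T̄ − 4.4)): 81.9, 70.7, 82.6, 104.3, 13.3, 93.8, 0.0, 112.7, 50.4, 16.1, 57.4, 55.3, 122.5.
Season total = 861.0 DD.
Complete generations = ⌊861.0 / 135⌋ = 6.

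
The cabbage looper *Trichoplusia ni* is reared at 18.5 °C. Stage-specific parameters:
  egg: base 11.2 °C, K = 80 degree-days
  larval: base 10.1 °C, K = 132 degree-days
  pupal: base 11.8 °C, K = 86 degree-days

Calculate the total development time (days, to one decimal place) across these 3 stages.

39.5 days

egg: 80 / (18.5 − 11.2) = 80 / 7.3 = 10.959 d.
larval: 132 / (18.5 − 10.1) = 132 / 8.4 = 15.714 d.
pupal: 86 / (18.5 − 11.8) = 86 / 6.7 = 12.836 d.
Sum = 39.509 ≈ 39.5 days.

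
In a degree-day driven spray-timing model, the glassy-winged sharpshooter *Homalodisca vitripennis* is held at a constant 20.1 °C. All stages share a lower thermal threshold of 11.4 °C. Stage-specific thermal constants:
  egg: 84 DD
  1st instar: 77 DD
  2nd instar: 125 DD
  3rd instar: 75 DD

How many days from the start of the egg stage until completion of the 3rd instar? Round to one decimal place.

Daily accumulation at 20.1 °C = 20.1 − 11.4 = 8.7 DD/day.
Total K = 84 + 77 + 125 + 75 = 361 DD.
Total duration = 361 / 8.7 = 41.494 ≈ 41.5 days.

41.5 days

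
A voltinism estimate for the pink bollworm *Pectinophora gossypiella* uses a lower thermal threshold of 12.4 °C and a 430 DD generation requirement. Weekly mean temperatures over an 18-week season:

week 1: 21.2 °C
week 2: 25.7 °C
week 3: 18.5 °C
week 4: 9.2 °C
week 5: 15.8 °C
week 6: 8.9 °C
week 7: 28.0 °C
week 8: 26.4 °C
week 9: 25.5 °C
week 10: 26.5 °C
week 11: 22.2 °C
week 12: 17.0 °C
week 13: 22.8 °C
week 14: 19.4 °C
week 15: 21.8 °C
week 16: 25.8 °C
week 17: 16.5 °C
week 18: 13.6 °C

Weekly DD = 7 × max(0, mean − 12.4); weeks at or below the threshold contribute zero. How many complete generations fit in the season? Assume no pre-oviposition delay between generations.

Weekly DD (7 × max(0, T̄ − 12.4)): 61.6, 93.1, 42.7, 0.0, 23.8, 0.0, 109.2, 98.0, 91.7, 98.7, 68.6, 32.2, 72.8, 49.0, 65.8, 93.8, 28.7, 8.4.
Season total = 1038.1 DD.
Complete generations = ⌊1038.1 / 430⌋ = 2.

2 generations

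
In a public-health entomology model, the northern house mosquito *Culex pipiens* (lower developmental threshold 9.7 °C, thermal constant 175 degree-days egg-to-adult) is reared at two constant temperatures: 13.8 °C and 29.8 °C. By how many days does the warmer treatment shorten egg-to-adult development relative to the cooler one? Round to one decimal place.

At 13.8 °C: 175 / (13.8 − 9.7) = 175 / 4.1 = 42.683 d.
At 29.8 °C: 175 / (29.8 − 9.7) = 175 / 20.1 = 8.706 d.
Difference = |42.683 − 8.706| = 33.976 ≈ 34.0 days.

34.0 days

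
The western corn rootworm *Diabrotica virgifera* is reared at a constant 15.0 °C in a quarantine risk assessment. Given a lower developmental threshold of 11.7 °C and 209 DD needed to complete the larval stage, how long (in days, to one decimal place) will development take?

63.3 days

Daily accumulation = 15.0 − 11.7 = 3.3 DD/day.
Duration = 209 / 3.3 = 63.333 ≈ 63.3 days.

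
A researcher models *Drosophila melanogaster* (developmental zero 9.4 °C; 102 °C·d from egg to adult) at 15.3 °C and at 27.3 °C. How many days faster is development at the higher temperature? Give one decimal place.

At 15.3 °C: 102 / (15.3 − 9.4) = 102 / 5.9 = 17.288 d.
At 27.3 °C: 102 / (27.3 − 9.4) = 102 / 17.9 = 5.698 d.
Difference = |17.288 − 5.698| = 11.590 ≈ 11.6 days.

11.6 days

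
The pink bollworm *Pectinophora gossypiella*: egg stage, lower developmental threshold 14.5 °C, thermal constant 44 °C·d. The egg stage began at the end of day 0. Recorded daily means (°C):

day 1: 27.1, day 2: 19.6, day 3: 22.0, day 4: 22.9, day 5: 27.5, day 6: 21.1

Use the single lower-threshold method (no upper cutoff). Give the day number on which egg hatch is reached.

Daily DD above 14.5 °C: 12.6, 5.1, 7.5, 8.4, 13.0, 6.6.
Cumulative: 12.6, 17.7, 25.2, 33.6, 46.6, 53.2.
The total first reaches 44 DD on day 5.

day 5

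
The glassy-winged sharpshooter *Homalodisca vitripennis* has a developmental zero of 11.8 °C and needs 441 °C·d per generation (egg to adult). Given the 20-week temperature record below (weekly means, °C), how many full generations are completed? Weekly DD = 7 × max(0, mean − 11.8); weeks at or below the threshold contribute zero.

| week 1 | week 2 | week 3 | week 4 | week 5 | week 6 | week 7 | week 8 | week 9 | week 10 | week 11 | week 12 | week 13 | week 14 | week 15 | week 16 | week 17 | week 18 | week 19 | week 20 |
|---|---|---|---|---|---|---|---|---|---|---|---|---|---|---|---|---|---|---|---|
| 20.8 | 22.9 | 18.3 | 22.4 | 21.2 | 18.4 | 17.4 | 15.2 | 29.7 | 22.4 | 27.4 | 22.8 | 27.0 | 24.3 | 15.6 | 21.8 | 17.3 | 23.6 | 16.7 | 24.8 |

3 generations

Weekly DD (7 × max(0, T̄ − 11.8)): 63.0, 77.7, 45.5, 74.2, 65.8, 46.2, 39.2, 23.8, 125.3, 74.2, 109.2, 77.0, 106.4, 87.5, 26.6, 70.0, 38.5, 82.6, 34.3, 91.0.
Season total = 1358.0 DD.
Complete generations = ⌊1358.0 / 441⌋ = 3.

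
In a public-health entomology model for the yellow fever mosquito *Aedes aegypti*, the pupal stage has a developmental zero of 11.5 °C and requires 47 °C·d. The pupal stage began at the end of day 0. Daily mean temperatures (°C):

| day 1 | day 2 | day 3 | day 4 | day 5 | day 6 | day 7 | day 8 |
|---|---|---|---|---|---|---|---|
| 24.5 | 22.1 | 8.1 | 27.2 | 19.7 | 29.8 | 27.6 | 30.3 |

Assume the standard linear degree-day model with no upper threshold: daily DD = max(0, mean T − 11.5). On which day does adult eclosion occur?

Daily DD above 11.5 °C: 13.0, 10.6, 0.0, 15.7, 8.2, 18.3, 16.1, 18.8.
Cumulative: 13.0, 23.6, 23.6, 39.3, 47.5, 65.8, 81.9, 100.7.
The total first reaches 47 DD on day 5.

day 5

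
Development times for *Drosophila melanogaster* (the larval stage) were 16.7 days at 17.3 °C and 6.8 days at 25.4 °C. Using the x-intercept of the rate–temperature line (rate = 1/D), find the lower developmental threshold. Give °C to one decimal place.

11.7 °C

Linear rate model ⇒ the product D·(T − T_b) is constant across temperatures.
16.7·(17.3 − T_b) = 6.8·(25.4 − T_b)
T_b = (16.7·17.3 − 6.8·25.4) / (16.7 − 6.8) = 116.19 / 9.9 = 11.736 °C ≈ 11.7 °C.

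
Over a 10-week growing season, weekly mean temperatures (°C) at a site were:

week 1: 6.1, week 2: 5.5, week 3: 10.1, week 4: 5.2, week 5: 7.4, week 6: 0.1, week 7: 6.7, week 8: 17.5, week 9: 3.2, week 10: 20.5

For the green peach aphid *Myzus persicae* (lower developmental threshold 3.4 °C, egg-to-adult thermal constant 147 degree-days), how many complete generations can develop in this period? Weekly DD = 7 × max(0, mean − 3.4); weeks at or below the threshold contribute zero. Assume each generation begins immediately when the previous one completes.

Weekly DD (7 × max(0, T̄ − 3.4)): 18.9, 14.7, 46.9, 12.6, 28.0, 0.0, 23.1, 98.7, 0.0, 119.7.
Season total = 362.6 DD.
Complete generations = ⌊362.6 / 147⌋ = 2.

2 generations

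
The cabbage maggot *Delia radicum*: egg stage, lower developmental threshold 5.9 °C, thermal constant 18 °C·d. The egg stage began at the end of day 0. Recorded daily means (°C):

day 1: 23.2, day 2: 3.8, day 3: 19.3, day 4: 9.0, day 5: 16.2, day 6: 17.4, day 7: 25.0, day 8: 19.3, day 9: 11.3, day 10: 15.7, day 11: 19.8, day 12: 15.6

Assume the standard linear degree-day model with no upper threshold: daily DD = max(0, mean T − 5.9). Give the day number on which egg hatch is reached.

Daily DD above 5.9 °C: 17.3, 0.0, 13.4, 3.1, 10.3, 11.5, 19.1, 13.4, 5.4, 9.8, 13.9, 9.7.
Cumulative: 17.3, 17.3, 30.7, 33.8, 44.1, 55.6, 74.7, 88.1, 93.5, 103.3, 117.2, 126.9.
The total first reaches 18 DD on day 3.

day 3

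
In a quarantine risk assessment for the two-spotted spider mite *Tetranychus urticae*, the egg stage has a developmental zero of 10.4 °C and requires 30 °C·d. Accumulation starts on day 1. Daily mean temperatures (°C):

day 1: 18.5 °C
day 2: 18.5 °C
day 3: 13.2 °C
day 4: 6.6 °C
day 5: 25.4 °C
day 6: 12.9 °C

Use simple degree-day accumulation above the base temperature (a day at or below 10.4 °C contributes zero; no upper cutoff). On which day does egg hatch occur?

day 5

Daily DD above 10.4 °C: 8.1, 8.1, 2.8, 0.0, 15.0, 2.5.
Cumulative: 8.1, 16.2, 19.0, 19.0, 34.0, 36.5.
The total first reaches 30 DD on day 5.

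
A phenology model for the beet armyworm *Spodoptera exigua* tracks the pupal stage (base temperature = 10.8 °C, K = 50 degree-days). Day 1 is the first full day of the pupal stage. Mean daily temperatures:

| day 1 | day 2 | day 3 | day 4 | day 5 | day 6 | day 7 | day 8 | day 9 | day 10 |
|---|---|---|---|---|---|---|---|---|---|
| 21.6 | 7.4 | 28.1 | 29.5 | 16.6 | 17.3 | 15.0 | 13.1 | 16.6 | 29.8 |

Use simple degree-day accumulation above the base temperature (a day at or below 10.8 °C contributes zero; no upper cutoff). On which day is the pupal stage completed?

Daily DD above 10.8 °C: 10.8, 0.0, 17.3, 18.7, 5.8, 6.5, 4.2, 2.3, 5.8, 19.0.
Cumulative: 10.8, 10.8, 28.1, 46.8, 52.6, 59.1, 63.3, 65.6, 71.4, 90.4.
The total first reaches 50 DD on day 5.

day 5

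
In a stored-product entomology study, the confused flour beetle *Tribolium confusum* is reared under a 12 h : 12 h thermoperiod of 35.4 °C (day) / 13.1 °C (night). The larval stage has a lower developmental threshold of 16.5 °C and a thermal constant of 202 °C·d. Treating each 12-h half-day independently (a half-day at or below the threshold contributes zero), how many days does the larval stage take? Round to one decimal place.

Day half: max(0, 35.4 − 16.5) × 0.5 = 18.9 × 0.5 = 9.45 DD.
Night half: max(0, 13.1 − 16.5) × 0.5 = 0.0 × 0.5 = 0.00 DD.
Per 24 h: 9.45 DD/day.
Duration = 202 / 9.45 = 21.376 ≈ 21.4 days.

21.4 days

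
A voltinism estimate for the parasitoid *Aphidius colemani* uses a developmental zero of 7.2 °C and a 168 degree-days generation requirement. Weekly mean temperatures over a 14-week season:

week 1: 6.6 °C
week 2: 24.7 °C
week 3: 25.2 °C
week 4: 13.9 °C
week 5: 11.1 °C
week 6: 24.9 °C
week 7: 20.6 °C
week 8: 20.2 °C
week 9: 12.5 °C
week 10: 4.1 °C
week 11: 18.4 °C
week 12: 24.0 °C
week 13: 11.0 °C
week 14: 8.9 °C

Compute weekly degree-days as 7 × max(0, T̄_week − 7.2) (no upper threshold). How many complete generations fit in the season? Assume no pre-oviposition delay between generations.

5 generations

Weekly DD (7 × max(0, T̄ − 7.2)): 0.0, 122.5, 126.0, 46.9, 27.3, 123.9, 93.8, 91.0, 37.1, 0.0, 78.4, 117.6, 26.6, 11.9.
Season total = 903.0 DD.
Complete generations = ⌊903.0 / 168⌋ = 5.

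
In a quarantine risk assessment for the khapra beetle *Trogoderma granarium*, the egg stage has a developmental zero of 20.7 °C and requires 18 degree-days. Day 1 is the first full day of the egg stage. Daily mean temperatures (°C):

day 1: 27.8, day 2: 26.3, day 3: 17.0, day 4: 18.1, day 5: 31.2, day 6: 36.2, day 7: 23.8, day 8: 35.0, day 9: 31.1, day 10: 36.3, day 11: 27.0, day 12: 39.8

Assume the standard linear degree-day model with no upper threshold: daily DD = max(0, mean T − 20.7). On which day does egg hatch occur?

Daily DD above 20.7 °C: 7.1, 5.6, 0.0, 0.0, 10.5, 15.5, 3.1, 14.3, 10.4, 15.6, 6.3, 19.1.
Cumulative: 7.1, 12.7, 12.7, 12.7, 23.2, 38.7, 41.8, 56.1, 66.5, 82.1, 88.4, 107.5.
The total first reaches 18 DD on day 5.

day 5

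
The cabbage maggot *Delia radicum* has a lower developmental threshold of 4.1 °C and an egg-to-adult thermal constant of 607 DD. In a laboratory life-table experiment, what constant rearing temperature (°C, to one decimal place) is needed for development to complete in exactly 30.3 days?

24.1 °C

Required daily accumulation = 607 / 30.3 = 20.033 DD/day.
T = T_base + 20.033 = 4.1 + 20.033 = 24.133 ≈ 24.1 °C.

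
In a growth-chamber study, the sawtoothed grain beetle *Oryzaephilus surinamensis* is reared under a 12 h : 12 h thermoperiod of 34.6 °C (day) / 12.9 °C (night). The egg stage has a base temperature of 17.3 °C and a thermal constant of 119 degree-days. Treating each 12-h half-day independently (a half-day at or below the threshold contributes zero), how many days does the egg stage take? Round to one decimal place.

Day half: max(0, 34.6 − 17.3) × 0.5 = 17.3 × 0.5 = 8.65 DD.
Night half: max(0, 12.9 − 17.3) × 0.5 = 0.0 × 0.5 = 0.00 DD.
Per 24 h: 8.65 DD/day.
Duration = 119 / 8.65 = 13.757 ≈ 13.8 days.

13.8 days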